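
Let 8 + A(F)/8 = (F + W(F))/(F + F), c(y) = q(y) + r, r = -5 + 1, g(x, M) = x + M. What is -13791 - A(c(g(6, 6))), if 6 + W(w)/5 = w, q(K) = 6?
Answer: -13691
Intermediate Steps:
g(x, M) = M + x
W(w) = -30 + 5*w
r = -4
c(y) = 2 (c(y) = 6 - 4 = 2)
A(F) = -64 + 4*(-30 + 6*F)/F (A(F) = -64 + 8*((F + (-30 + 5*F))/(F + F)) = -64 + 8*((-30 + 6*F)/((2*F))) = -64 + 8*((-30 + 6*F)*(1/(2*F))) = -64 + 8*((-30 + 6*F)/(2*F)) = -64 + 4*(-30 + 6*F)/F)
-13791 - A(c(g(6, 6))) = -13791 - (-40 - 120/2) = -13791 - (-40 - 120*1/2) = -13791 - (-40 - 60) = -13791 - 1*(-100) = -13791 + 100 = -13691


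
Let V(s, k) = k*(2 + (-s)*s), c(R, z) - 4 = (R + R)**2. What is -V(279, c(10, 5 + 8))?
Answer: 31446956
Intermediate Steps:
c(R, z) = 4 + 4*R**2 (c(R, z) = 4 + (R + R)**2 = 4 + (2*R)**2 = 4 + 4*R**2)
V(s, k) = k*(2 - s**2)
-V(279, c(10, 5 + 8)) = -(4 + 4*10**2)*(2 - 1*279**2) = -(4 + 4*100)*(2 - 1*77841) = -(4 + 400)*(2 - 77841) = -404*(-77839) = -1*(-31446956) = 31446956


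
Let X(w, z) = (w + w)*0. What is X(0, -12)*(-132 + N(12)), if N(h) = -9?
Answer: 0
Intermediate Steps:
X(w, z) = 0 (X(w, z) = (2*w)*0 = 0)
X(0, -12)*(-132 + N(12)) = 0*(-132 - 9) = 0*(-141) = 0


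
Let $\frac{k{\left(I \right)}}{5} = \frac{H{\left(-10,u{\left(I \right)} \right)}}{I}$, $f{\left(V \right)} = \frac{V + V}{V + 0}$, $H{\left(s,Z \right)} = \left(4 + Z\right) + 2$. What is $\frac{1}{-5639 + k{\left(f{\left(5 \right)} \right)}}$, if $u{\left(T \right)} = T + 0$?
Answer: $- \frac{1}{5619} \approx -0.00017797$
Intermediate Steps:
$u{\left(T \right)} = T$
$H{\left(s,Z \right)} = 6 + Z$
$f{\left(V \right)} = 2$ ($f{\left(V \right)} = \frac{2 V}{V} = 2$)
$k{\left(I \right)} = \frac{5 \left(6 + I\right)}{I}$ ($k{\left(I \right)} = 5 \frac{6 + I}{I} = \frac{5 \left(6 + I\right)}{I}$)
$\frac{1}{-5639 + k{\left(f{\left(5 \right)} \right)}} = \frac{1}{-5639 + \left(5 + \frac{30}{2}\right)} = \frac{1}{-5639 + \left(5 + 30 \cdot \frac{1}{2}\right)} = \frac{1}{-5639 + \left(5 + 15\right)} = \frac{1}{-5639 + 20} = \frac{1}{-5619} = - \frac{1}{5619}$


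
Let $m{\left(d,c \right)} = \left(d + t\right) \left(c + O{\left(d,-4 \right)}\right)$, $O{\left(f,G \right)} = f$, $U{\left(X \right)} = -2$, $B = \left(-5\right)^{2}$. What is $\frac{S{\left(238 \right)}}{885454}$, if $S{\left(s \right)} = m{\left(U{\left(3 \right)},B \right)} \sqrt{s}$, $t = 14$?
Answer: $\frac{6 \sqrt{238}}{19249} \approx 0.0048087$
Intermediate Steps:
$B = 25$
$m{\left(d,c \right)} = \left(14 + d\right) \left(c + d\right)$ ($m{\left(d,c \right)} = \left(d + 14\right) \left(c + d\right) = \left(14 + d\right) \left(c + d\right)$)
$S{\left(s \right)} = 276 \sqrt{s}$ ($S{\left(s \right)} = \left(\left(-2\right)^{2} + 14 \cdot 25 + 14 \left(-2\right) + 25 \left(-2\right)\right) \sqrt{s} = \left(4 + 350 - 28 - 50\right) \sqrt{s} = 276 \sqrt{s}$)
$\frac{S{\left(238 \right)}}{885454} = \frac{276 \sqrt{238}}{885454} = 276 \sqrt{238} \cdot \frac{1}{885454} = \frac{6 \sqrt{238}}{19249}$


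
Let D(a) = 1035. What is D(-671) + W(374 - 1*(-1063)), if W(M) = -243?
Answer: 792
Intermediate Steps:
D(-671) + W(374 - 1*(-1063)) = 1035 - 243 = 792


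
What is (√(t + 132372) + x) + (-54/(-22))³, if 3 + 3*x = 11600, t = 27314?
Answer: 15494656/3993 + √159686 ≈ 4280.1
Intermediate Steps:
x = 11597/3 (x = -1 + (⅓)*11600 = -1 + 11600/3 = 11597/3 ≈ 3865.7)
(√(t + 132372) + x) + (-54/(-22))³ = (√(27314 + 132372) + 11597/3) + (-54/(-22))³ = (√159686 + 11597/3) + (-54*(-1/22))³ = (11597/3 + √159686) + (27/11)³ = (11597/3 + √159686) + 19683/1331 = 15494656/3993 + √159686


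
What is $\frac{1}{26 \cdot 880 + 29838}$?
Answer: $\frac{1}{52718} \approx 1.8969 \cdot 10^{-5}$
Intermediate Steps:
$\frac{1}{26 \cdot 880 + 29838} = \frac{1}{22880 + 29838} = \frac{1}{52718}$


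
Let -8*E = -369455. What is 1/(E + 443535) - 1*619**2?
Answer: -1501123260327/3917735 ≈ -3.8316e+5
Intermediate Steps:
E = 369455/8 (E = -1/8*(-369455) = 369455/8 ≈ 46182.)
1/(E + 443535) - 1*619**2 = 1/(369455/8 + 443535) - 1*619**2 = 1/(3917735/8) - 1*383161 = 8/3917735 - 383161 = -1501123260327/3917735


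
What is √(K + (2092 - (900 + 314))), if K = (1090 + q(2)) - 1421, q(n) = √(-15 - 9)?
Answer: √(547 + 2*I*√6) ≈ 23.388 + 0.1047*I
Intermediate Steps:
q(n) = 2*I*√6 (q(n) = √(-24) = 2*I*√6)
K = -331 + 2*I*√6 (K = (1090 + 2*I*√6) - 1421 = -331 + 2*I*√6 ≈ -331.0 + 4.899*I)
√(K + (2092 - (900 + 314))) = √((-331 + 2*I*√6) + (2092 - (900 + 314))) = √((-331 + 2*I*√6) + (2092 - 1*1214)) = √((-331 + 2*I*√6) + (2092 - 1214)) = √((-331 + 2*I*√6) + 878) = √(547 + 2*I*√6)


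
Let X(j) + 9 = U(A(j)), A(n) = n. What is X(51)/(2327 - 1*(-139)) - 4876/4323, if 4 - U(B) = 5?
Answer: -2011241/1776753 ≈ -1.1320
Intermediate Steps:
U(B) = -1 (U(B) = 4 - 1*5 = 4 - 5 = -1)
X(j) = -10 (X(j) = -9 - 1 = -10)
X(51)/(2327 - 1*(-139)) - 4876/4323 = -10/(2327 - 1*(-139)) - 4876/4323 = -10/(2327 + 139) - 4876*1/4323 = -10/2466 - 4876/4323 = -10*1/2466 - 4876/4323 = -5/1233 - 4876/4323 = -2011241/1776753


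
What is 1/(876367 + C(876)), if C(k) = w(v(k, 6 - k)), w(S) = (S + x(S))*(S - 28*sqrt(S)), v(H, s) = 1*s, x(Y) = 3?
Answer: 13703/26653397351 - 12*I*sqrt(870)/1567846903 ≈ 5.1412e-7 - 2.2576e-7*I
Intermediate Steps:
v(H, s) = s
w(S) = (3 + S)*(S - 28*sqrt(S)) (w(S) = (S + 3)*(S - 28*sqrt(S)) = (3 + S)*(S - 28*sqrt(S)))
C(k) = 18 + (6 - k)**2 - 84*sqrt(6 - k) - 28*(6 - k)**(3/2) - 3*k (C(k) = (6 - k)**2 - 84*sqrt(6 - k) - 28*(6 - k)**(3/2) + 3*(6 - k) = (6 - k)**2 - 84*sqrt(6 - k) - 28*(6 - k)**(3/2) + (18 - 3*k) = 18 + (6 - k)**2 - 84*sqrt(6 - k) - 28*(6 - k)**(3/2) - 3*k)
1/(876367 + C(876)) = 1/(876367 + (18 + (-6 + 876)**2 - 84*sqrt(6 - 1*876) - 28*(6 - 1*876)**(3/2) - 3*876)) = 1/(876367 + (18 + 870**2 - 84*sqrt(6 - 876) - 28*(6 - 876)**(3/2) - 2628)) = 1/(876367 + (18 + 756900 - 84*I*sqrt(870) - (-24360)*I*sqrt(870) - 2628)) = 1/(876367 + (18 + 756900 - 84*I*sqrt(870) + 24360*I*sqrt(870) - 2628)) = 1/(876367 + (754290 + 24276*I*sqrt(870))) = 1/(1630657 + 24276*I*sqrt(870))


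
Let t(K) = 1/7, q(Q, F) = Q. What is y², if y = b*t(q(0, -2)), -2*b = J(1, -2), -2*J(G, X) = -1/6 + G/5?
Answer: 1/705600 ≈ 1.4172e-6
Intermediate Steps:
J(G, X) = 1/12 - G/10 (J(G, X) = -(-1/6 + G/5)/2 = -(-1*⅙ + G*(⅕))/2 = -(-⅙ + G/5)/2 = 1/12 - G/10)
t(K) = ⅐
b = 1/120 (b = -(1/12 - ⅒*1)/2 = -(1/12 - ⅒)/2 = -½*(-1/60) = 1/120 ≈ 0.0083333)
y = 1/840 (y = (1/120)*(⅐) = 1/840 ≈ 0.0011905)
y² = (1/840)² = 1/705600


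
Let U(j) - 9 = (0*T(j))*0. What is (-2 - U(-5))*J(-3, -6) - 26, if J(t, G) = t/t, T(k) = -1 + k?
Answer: -37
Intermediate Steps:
J(t, G) = 1
U(j) = 9 (U(j) = 9 + (0*(-1 + j))*0 = 9 + 0*0 = 9 + 0 = 9)
(-2 - U(-5))*J(-3, -6) - 26 = (-2 - 1*9)*1 - 26 = (-2 - 9)*1 - 26 = -11*1 - 26 = -11 - 26 = -37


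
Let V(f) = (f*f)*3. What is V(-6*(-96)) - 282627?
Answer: 712701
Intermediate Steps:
V(f) = 3*f**2 (V(f) = f**2*3 = 3*f**2)
V(-6*(-96)) - 282627 = 3*(-6*(-96))**2 - 282627 = 3*576**2 - 282627 = 3*331776 - 282627 = 995328 - 282627 = 712701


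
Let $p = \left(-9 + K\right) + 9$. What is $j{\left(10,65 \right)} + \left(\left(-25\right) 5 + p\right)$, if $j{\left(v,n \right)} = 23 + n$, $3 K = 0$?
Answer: $-37$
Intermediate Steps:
$K = 0$ ($K = \frac{1}{3} \cdot 0 = 0$)
$p = 0$ ($p = \left(-9 + 0\right) + 9 = -9 + 9 = 0$)
$j{\left(10,65 \right)} + \left(\left(-25\right) 5 + p\right) = \left(23 + 65\right) + \left(\left(-25\right) 5 + 0\right) = 88 + \left(-125 + 0\right) = 88 - 125 = -37$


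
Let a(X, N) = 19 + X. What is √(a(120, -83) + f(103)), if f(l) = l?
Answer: 11*√2 ≈ 15.556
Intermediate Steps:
√(a(120, -83) + f(103)) = √((19 + 120) + 103) = √(139 + 103) = √242 = 11*√2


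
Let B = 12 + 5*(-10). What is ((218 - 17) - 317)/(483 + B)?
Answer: -116/445 ≈ -0.26067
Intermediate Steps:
B = -38 (B = 12 - 50 = -38)
((218 - 17) - 317)/(483 + B) = ((218 - 17) - 317)/(483 - 38) = (201 - 317)/445 = -116*1/445 = -116/445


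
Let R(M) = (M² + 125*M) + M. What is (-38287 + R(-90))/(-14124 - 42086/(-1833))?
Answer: 76118991/25847206 ≈ 2.9450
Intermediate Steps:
R(M) = M² + 126*M
(-38287 + R(-90))/(-14124 - 42086/(-1833)) = (-38287 - 90*(126 - 90))/(-14124 - 42086/(-1833)) = (-38287 - 90*36)/(-14124 - 42086*(-1/1833)) = (-38287 - 3240)/(-14124 + 42086/1833) = -41527/(-25847206/1833) = -41527*(-1833/25847206) = 76118991/25847206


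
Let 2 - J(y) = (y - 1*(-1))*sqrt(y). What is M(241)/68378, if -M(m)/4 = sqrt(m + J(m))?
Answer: -2*sqrt(243 - 242*sqrt(241))/34189 ≈ -0.0034676*I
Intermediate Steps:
J(y) = 2 - sqrt(y)*(1 + y) (J(y) = 2 - (y - 1*(-1))*sqrt(y) = 2 - (y + 1)*sqrt(y) = 2 - (1 + y)*sqrt(y) = 2 - sqrt(y)*(1 + y))
M(m) = -4*sqrt(2 + m - sqrt(m) - m**(3/2)) (M(m) = -4*sqrt(m + (2 - sqrt(m) - m**(3/2))) = -4*sqrt(2 + m - sqrt(m) - m**(3/2)))
M(241)/68378 = -4*sqrt(2 + 241 - sqrt(241) - 241**(3/2))/68378 = -4*sqrt(2 + 241 - sqrt(241) - 241*sqrt(241))*(1/68378) = -4*sqrt(243 - 242*sqrt(241))*(1/68378) = -2*sqrt(243 - 242*sqrt(241))/34189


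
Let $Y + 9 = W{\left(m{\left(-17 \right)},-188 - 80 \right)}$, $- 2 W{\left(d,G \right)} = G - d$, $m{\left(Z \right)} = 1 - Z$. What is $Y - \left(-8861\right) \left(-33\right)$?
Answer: $-292279$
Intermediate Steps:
$W{\left(d,G \right)} = \frac{d}{2} - \frac{G}{2}$ ($W{\left(d,G \right)} = - \frac{G - d}{2} = \frac{d}{2} - \frac{G}{2}$)
$Y = 134$ ($Y = -9 + \left(\frac{1 - -17}{2} - \frac{-188 - 80}{2}\right) = -9 + \left(\frac{1 + 17}{2} - -134\right) = -9 + \left(\frac{1}{2} \cdot 18 + 134\right) = -9 + \left(9 + 134\right) = -9 + 143 = 134$)
$Y - \left(-8861\right) \left(-33\right) = 134 - \left(-8861\right) \left(-33\right) = 134 - 292413 = -292279$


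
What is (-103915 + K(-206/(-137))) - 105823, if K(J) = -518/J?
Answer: -21638497/103 ≈ -2.1008e+5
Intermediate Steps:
(-103915 + K(-206/(-137))) - 105823 = (-103915 - 518/((-206/(-137)))) - 105823 = (-103915 - 518/((-206*(-1/137)))) - 105823 = (-103915 - 518/206/137) - 105823 = (-103915 - 518*137/206) - 105823 = (-103915 - 35483/103) - 105823 = -10738728/103 - 105823 = -21638497/103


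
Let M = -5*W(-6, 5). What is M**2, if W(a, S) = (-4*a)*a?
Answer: 518400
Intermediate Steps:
W(a, S) = -4*a**2
M = 720 (M = -(-20)*(-6)**2 = -(-20)*36 = -5*(-144) = 720)
M**2 = 720**2 = 518400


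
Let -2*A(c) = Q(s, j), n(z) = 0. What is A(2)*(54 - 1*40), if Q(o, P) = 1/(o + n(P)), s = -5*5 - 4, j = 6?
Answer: 7/29 ≈ 0.24138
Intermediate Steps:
s = -29 (s = -25 - 4 = -29)
Q(o, P) = 1/o (Q(o, P) = 1/(o + 0) = 1/o)
A(c) = 1/58 (A(c) = -½/(-29) = -½*(-1/29) = 1/58)
A(2)*(54 - 1*40) = (54 - 1*40)/58 = (54 - 40)/58 = (1/58)*14 = 7/29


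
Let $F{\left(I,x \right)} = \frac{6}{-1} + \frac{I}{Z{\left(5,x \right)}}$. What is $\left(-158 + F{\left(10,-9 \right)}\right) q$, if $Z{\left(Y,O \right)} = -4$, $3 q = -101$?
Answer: $\frac{11211}{2} \approx 5605.5$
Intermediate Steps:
$q = - \frac{101}{3}$ ($q = \frac{1}{3} \left(-101\right) = - \frac{101}{3} \approx -33.667$)
$F{\left(I,x \right)} = -6 - \frac{I}{4}$ ($F{\left(I,x \right)} = \frac{6}{-1} + \frac{I}{-4} = 6 \left(-1\right) + I \left(- \frac{1}{4}\right) = -6 - \frac{I}{4}$)
$\left(-158 + F{\left(10,-9 \right)}\right) q = \left(-158 - \frac{17}{2}\right) \left(- \frac{101}{3}\right) = \left(- \frac{333}{2}\right) \left(- \frac{101}{3}\right) = \frac{11211}{2}$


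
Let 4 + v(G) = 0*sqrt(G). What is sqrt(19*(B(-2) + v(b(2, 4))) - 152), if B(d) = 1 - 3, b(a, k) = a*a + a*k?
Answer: I*sqrt(266) ≈ 16.31*I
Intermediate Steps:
b(a, k) = a**2 + a*k
v(G) = -4 (v(G) = -4 + 0*sqrt(G) = -4 + 0 = -4)
B(d) = -2
sqrt(19*(B(-2) + v(b(2, 4))) - 152) = sqrt(19*(-2 - 4) - 152) = sqrt(19*(-6) - 152) = sqrt(-114 - 152) = sqrt(-266) = I*sqrt(266)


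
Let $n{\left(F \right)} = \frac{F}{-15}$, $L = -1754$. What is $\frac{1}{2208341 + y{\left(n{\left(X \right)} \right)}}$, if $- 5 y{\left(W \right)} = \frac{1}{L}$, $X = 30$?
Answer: $\frac{8770}{19367150571} \approx 4.5283 \cdot 10^{-7}$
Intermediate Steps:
$n{\left(F \right)} = - \frac{F}{15}$ ($n{\left(F \right)} = F \left(- \frac{1}{15}\right) = - \frac{F}{15}$)
$y{\left(W \right)} = \frac{1}{8770}$ ($y{\left(W \right)} = - \frac{1}{5 \left(-1754\right)} = \left(- \frac{1}{5}\right) \left(- \frac{1}{1754}\right) = \frac{1}{8770}$)
$\frac{1}{2208341 + y{\left(n{\left(X \right)} \right)}} = \frac{1}{2208341 + \frac{1}{8770}} = \frac{1}{\frac{19367150571}{8770}} = \frac{8770}{19367150571}$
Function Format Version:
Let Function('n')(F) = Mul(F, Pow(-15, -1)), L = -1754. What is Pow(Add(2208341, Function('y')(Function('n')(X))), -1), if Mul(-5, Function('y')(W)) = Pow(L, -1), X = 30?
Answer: Rational(8770, 19367150571) ≈ 4.5283e-7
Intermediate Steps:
Function('n')(F) = Mul(Rational(-1, 15), F) (Function('n')(F) = Mul(F, Rational(-1, 15)) = Mul(Rational(-1, 15), F))
Function('y')(W) = Rational(1, 8770) (Function('y')(W) = Mul(Rational(-1, 5), Pow(-1754, -1)) = Mul(Rational(-1, 5), Rational(-1, 1754)) = Rational(1, 8770))
Pow(Add(2208341, Function('y')(Function('n')(X))), -1) = Pow(Add(2208341, Rational(1, 8770)), -1) = Pow(Rational(19367150571, 8770), -1) = Rational(8770, 19367150571)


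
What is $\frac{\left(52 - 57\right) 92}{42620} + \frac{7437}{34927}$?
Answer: $\frac{15044926}{74429437} \approx 0.20214$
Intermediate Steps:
$\frac{\left(52 - 57\right) 92}{42620} + \frac{7437}{34927} = \left(-5\right) 92 \cdot \frac{1}{42620} + 7437 \cdot \frac{1}{34927} = \left(-460\right) \frac{1}{42620} + \frac{7437}{34927} = - \frac{23}{2131} + \frac{7437}{34927} = \frac{15044926}{74429437}$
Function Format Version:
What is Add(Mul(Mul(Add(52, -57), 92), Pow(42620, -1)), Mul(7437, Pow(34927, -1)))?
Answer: Rational(15044926, 74429437) ≈ 0.20214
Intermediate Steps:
Add(Mul(Mul(Add(52, -57), 92), Pow(42620, -1)), Mul(7437, Pow(34927, -1))) = Add(Mul(Mul(-5, 92), Rational(1, 42620)), Mul(7437, Rational(1, 34927))) = Add(Mul(-460, Rational(1, 42620)), Rational(7437, 34927)) = Add(Rational(-23, 2131), Rational(7437, 34927)) = Rational(15044926, 74429437)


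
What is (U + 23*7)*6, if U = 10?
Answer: 1026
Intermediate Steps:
(U + 23*7)*6 = (10 + 23*7)*6 = (10 + 161)*6 = 171*6 = 1026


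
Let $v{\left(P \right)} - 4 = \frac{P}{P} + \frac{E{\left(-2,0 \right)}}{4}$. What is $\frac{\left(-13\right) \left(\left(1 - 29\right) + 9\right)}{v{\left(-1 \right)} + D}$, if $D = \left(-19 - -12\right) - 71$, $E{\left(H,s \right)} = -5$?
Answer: $- \frac{988}{297} \approx -3.3266$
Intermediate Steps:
$v{\left(P \right)} = \frac{15}{4}$ ($v{\left(P \right)} = 4 + \left(\frac{P}{P} - \frac{5}{4}\right) = 4 + \left(1 - \frac{5}{4}\right) = 4 - \frac{1}{4} = \frac{15}{4}$)
$D = -78$ ($D = \left(-19 + 12\right) - 71 = -7 - 71 = -78$)
$\frac{\left(-13\right) \left(\left(1 - 29\right) + 9\right)}{v{\left(-1 \right)} + D} = \frac{\left(-13\right) \left(\left(1 - 29\right) + 9\right)}{\frac{15}{4} - 78} = \frac{\left(-13\right) \left(-28 + 9\right)}{- \frac{297}{4}} = - \frac{4 \left(\left(-13\right) \left(-19\right)\right)}{297} = \left(- \frac{4}{297}\right) 247 = - \frac{988}{297}$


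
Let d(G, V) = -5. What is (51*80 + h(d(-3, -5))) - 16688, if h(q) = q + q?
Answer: -12618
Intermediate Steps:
h(q) = 2*q
(51*80 + h(d(-3, -5))) - 16688 = (51*80 + 2*(-5)) - 16688 = (4080 - 10) - 16688 = 4070 - 16688 = -12618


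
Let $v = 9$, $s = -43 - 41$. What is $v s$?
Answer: $-756$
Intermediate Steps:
$s = -84$ ($s = -43 - 41 = -84$)
$v s = 9 \left(-84\right) = -756$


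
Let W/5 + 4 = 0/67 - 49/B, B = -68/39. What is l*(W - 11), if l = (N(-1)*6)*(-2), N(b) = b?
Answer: 22341/17 ≈ 1314.2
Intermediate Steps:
B = -68/39 (B = -68*1/39 = -68/39 ≈ -1.7436)
W = 8195/68 (W = -20 + 5*(0/67 - 49/(-68/39)) = -20 + 5*(0*(1/67) - 49*(-39/68)) = -20 + 5*(0 + 1911/68) = -20 + 5*(1911/68) = -20 + 9555/68 = 8195/68 ≈ 120.51)
l = 12 (l = -1*6*(-2) = -6*(-2) = 12)
l*(W - 11) = 12*(8195/68 - 11) = 12*(7447/68) = 22341/17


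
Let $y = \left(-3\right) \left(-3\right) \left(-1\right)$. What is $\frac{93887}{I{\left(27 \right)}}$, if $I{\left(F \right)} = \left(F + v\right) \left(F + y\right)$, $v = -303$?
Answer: $- \frac{93887}{4968} \approx -18.898$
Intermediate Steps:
$y = -9$ ($y = 9 \left(-1\right) = -9$)
$I{\left(F \right)} = \left(-303 + F\right) \left(-9 + F\right)$ ($I{\left(F \right)} = \left(F - 303\right) \left(F - 9\right) = \left(-303 + F\right) \left(-9 + F\right)$)
$\frac{93887}{I{\left(27 \right)}} = \frac{93887}{2727 + 27^{2} - 8424} = \frac{93887}{2727 + 729 - 8424} = \frac{93887}{-4968} = 93887 \left(- \frac{1}{4968}\right) = - \frac{93887}{4968}$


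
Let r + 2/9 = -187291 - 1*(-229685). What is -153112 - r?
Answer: -1759552/9 ≈ -1.9551e+5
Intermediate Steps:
r = 381544/9 (r = -2/9 + (-187291 - 1*(-229685)) = -2/9 + (-187291 + 229685) = -2/9 + 42394 = 381544/9 ≈ 42394.)
-153112 - r = -153112 - 1*381544/9 = -153112 - 381544/9 = -1759552/9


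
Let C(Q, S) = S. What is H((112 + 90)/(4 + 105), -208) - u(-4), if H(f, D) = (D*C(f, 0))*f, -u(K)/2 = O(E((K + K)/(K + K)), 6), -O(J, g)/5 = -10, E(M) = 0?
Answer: 100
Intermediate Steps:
O(J, g) = 50 (O(J, g) = -5*(-10) = 50)
u(K) = -100 (u(K) = -2*50 = -100)
H(f, D) = 0 (H(f, D) = (D*0)*f = 0*f = 0)
H((112 + 90)/(4 + 105), -208) - u(-4) = 0 - 1*(-100) = 0 + 100 = 100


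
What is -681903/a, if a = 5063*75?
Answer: -227301/126575 ≈ -1.7958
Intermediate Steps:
a = 379725
-681903/a = -681903/379725 = -681903*1/379725 = -227301/126575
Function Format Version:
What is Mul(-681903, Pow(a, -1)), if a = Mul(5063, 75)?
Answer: Rational(-227301, 126575) ≈ -1.7958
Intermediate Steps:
a = 379725
Mul(-681903, Pow(a, -1)) = Mul(-681903, Pow(379725, -1)) = Mul(-681903, Rational(1, 379725)) = Rational(-227301, 126575)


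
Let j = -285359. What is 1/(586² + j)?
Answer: 1/58037 ≈ 1.7230e-5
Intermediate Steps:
1/(586² + j) = 1/(586² - 285359) = 1/(343396 - 285359) = 1/58037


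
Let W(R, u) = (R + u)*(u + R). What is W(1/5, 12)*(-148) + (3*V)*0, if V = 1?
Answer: -550708/25 ≈ -22028.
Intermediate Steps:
W(R, u) = (R + u)² (W(R, u) = (R + u)*(R + u) = (R + u)²)
W(1/5, 12)*(-148) + (3*V)*0 = (1/5 + 12)²*(-148) + (3*1)*0 = (⅕ + 12)²*(-148) + 3*0 = (61/5)²*(-148) + 0 = (3721/25)*(-148) + 0 = -550708/25 + 0 = -550708/25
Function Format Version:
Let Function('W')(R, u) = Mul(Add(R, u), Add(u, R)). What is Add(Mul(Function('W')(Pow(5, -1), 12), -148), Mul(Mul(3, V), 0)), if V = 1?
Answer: Rational(-550708, 25) ≈ -22028.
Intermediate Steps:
Function('W')(R, u) = Pow(Add(R, u), 2) (Function('W')(R, u) = Mul(Add(R, u), Add(R, u)) = Pow(Add(R, u), 2))
Add(Mul(Function('W')(Pow(5, -1), 12), -148), Mul(Mul(3, V), 0)) = Add(Mul(Pow(Add(Pow(5, -1), 12), 2), -148), Mul(Mul(3, 1), 0)) = Add(Mul(Pow(Add(Rational(1, 5), 12), 2), -148), Mul(3, 0)) = Add(Mul(Pow(Rational(61, 5), 2), -148), 0) = Add(Mul(Rational(3721, 25), -148), 0) = Add(Rational(-550708, 25), 0) = Rational(-550708, 25)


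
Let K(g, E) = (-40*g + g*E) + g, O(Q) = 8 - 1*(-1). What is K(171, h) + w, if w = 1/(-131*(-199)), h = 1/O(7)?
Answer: -173358849/26069 ≈ -6650.0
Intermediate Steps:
O(Q) = 9 (O(Q) = 8 + 1 = 9)
h = 1/9 ≈ 0.11111
K(g, E) = -39*g + E*g (K(g, E) = (-40*g + E*g) + g = -39*g + E*g)
w = 1/26069 ≈ 3.8360e-5
K(171, h) + w = 171*(-39 + 1/9) + 1/26069 = 171*(-350/9) + 1/26069 = -6650 + 1/26069 = -173358849/26069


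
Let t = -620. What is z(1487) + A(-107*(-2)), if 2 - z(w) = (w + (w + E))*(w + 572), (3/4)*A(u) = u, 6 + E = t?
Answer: -14502734/3 ≈ -4.8342e+6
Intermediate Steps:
E = -626 (E = -6 - 620 = -626)
A(u) = 4*u/3
z(w) = 2 - (-626 + 2*w)*(572 + w) (z(w) = 2 - (w + (w - 626))*(w + 572) = 2 - (w + (-626 + w))*(572 + w) = 2 - (-626 + 2*w)*(572 + w))
z(1487) + A(-107*(-2)) = (358074 - 518*1487 - 2*1487²) + 4*(-107*(-2))/3 = (358074 - 770266 - 2*2211169) + (4/3)*214 = (358074 - 770266 - 4422338) + 856/3 = -4834530 + 856/3 = -14502734/3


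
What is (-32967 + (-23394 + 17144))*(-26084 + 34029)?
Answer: -311579065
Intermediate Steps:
(-32967 + (-23394 + 17144))*(-26084 + 34029) = (-32967 - 6250)*7945 = -39217*7945 = -311579065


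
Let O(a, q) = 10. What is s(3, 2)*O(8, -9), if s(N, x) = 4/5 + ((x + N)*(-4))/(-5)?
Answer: 48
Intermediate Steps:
s(N, x) = ⅘ + 4*N/5 + 4*x/5 (s(N, x) = 4*(⅕) + ((N + x)*(-4))*(-⅕) = ⅘ + (-4*N - 4*x)*(-⅕) = ⅘ + (4*N/5 + 4*x/5) = ⅘ + 4*N/5 + 4*x/5)
s(3, 2)*O(8, -9) = (⅘ + (⅘)*3 + (⅘)*2)*10 = (⅘ + 12/5 + 8/5)*10 = (24/5)*10 = 48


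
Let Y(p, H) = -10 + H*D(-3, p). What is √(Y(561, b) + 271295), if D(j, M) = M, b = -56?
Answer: √239869 ≈ 489.76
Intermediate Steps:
Y(p, H) = -10 + H*p
√(Y(561, b) + 271295) = √((-10 - 56*561) + 271295) = √((-10 - 31416) + 271295) = √(-31426 + 271295) = √239869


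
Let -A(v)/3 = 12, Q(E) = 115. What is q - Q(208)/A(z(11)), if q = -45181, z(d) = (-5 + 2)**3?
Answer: -1626401/36 ≈ -45178.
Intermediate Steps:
z(d) = -27 (z(d) = (-3)**3 = -27)
A(v) = -36 (A(v) = -3*12 = -36)
q - Q(208)/A(z(11)) = -45181 - 115/(-36) = -45181 - 115*(-1)/36 = -45181 - 1*(-115/36) = -45181 + 115/36 = -1626401/36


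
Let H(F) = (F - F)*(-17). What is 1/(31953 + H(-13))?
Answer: 1/31953 ≈ 3.1296e-5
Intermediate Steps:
H(F) = 0 (H(F) = 0*(-17) = 0)
1/(31953 + H(-13)) = 1/(31953 + 0) = 1/31953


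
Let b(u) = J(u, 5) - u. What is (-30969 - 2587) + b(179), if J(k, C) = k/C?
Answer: -168496/5 ≈ -33699.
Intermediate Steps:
b(u) = -4*u/5 (b(u) = u/5 - u = -4*u/5)
(-30969 - 2587) + b(179) = (-30969 - 2587) - ⅘*179 = -33556 - 716/5 = -168496/5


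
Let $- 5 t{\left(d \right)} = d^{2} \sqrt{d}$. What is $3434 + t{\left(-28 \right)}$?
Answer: $3434 - \frac{1568 i \sqrt{7}}{5} \approx 3434.0 - 829.71 i$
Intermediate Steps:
$t{\left(d \right)} = - \frac{d^{\frac{5}{2}}}{5}$ ($t{\left(d \right)} = - \frac{d^{2} \sqrt{d}}{5} = - \frac{d^{\frac{5}{2}}}{5}$)
$3434 + t{\left(-28 \right)} = 3434 - \frac{\left(-28\right)^{\frac{5}{2}}}{5} = 3434 - \frac{1568 i \sqrt{7}}{5}$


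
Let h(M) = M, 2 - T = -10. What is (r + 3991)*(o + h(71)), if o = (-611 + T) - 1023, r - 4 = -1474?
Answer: -3910071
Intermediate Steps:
T = 12 (T = 2 - 1*(-10) = 2 + 10 = 12)
r = -1470 (r = 4 - 1474 = -1470)
o = -1622 (o = (-611 + 12) - 1023 = -599 - 1023 = -1622)
(r + 3991)*(o + h(71)) = (-1470 + 3991)*(-1622 + 71) = 2521*(-1551) = -3910071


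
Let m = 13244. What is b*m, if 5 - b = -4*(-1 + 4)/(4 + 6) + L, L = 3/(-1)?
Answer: 609224/5 ≈ 1.2184e+5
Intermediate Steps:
L = -3 (L = 3*(-1) = -3)
b = 46/5 (b = 5 - (-4*(-1 + 4)/(4 + 6) - 3) = 5 - (-12/10 - 3) = 5 - (-4*3/10 - 3) = 5 - (-6/5 - 3) = 5 - 1*(-21/5) = 5 + 21/5 = 46/5 ≈ 9.2000)
b*m = (46/5)*13244 = 609224/5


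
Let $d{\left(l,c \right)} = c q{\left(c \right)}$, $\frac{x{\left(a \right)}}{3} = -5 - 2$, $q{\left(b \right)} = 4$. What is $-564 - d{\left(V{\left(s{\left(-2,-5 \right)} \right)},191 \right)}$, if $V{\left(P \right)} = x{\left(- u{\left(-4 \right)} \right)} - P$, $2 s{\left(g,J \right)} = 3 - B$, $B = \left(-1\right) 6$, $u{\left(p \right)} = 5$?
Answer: $-1328$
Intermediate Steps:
$B = -6$
$x{\left(a \right)} = -21$ ($x{\left(a \right)} = 3 \left(-5 - 2\right) = 3 \left(-7\right) = -21$)
$s{\left(g,J \right)} = \frac{9}{2}$ ($s{\left(g,J \right)} = \frac{3 - -6}{2} = \frac{3 + 6}{2} = \frac{1}{2} \cdot 9 = \frac{9}{2}$)
$V{\left(P \right)} = -21 - P$
$d{\left(l,c \right)} = 4 c$ ($d{\left(l,c \right)} = c 4 = 4 c$)
$-564 - d{\left(V{\left(s{\left(-2,-5 \right)} \right)},191 \right)} = -564 - 4 \cdot 191 = -564 - 764 = -1328$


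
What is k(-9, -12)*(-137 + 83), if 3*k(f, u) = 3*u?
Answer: 648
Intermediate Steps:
k(f, u) = u (k(f, u) = (3*u)/3 = u)
k(-9, -12)*(-137 + 83) = -12*(-137 + 83) = -12*(-54) = 648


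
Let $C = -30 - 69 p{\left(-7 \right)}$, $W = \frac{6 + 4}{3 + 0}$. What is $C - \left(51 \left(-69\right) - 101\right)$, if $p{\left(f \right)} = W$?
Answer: $3360$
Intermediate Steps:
$W = \frac{10}{3} \approx 3.3333$
$p{\left(f \right)} = \frac{10}{3}$
$C = -260$ ($C = -30 - 230 = -260$)
$C - \left(51 \left(-69\right) - 101\right) = -260 - \left(51 \left(-69\right) - 101\right) = -260 - \left(-3519 - 101\right) = -260 - -3620 = -260 + 3620 = 3360$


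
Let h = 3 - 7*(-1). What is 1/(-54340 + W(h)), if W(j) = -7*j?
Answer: -1/54410 ≈ -1.8379e-5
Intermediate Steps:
h = 10 (h = 3 + 7 = 10)
1/(-54340 + W(h)) = 1/(-54340 - 7*10) = 1/(-54340 - 70) = 1/(-54410) = -1/54410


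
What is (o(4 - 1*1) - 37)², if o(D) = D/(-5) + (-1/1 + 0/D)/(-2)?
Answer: 137641/100 ≈ 1376.4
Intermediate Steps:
o(D) = ½ - D/5 (o(D) = D*(-⅕) + (-1*1 + 0)*(-½) = -D/5 + (-1 + 0)*(-½) = -D/5 - 1*(-½) = -D/5 + ½ = ½ - D/5)
(o(4 - 1*1) - 37)² = ((½ - (4 - 1*1)/5) - 37)² = ((½ - (4 - 1)/5) - 37)² = ((½ - ⅕*3) - 37)² = ((½ - ⅗) - 37)² = (-⅒ - 37)² = (-371/10)² = 137641/100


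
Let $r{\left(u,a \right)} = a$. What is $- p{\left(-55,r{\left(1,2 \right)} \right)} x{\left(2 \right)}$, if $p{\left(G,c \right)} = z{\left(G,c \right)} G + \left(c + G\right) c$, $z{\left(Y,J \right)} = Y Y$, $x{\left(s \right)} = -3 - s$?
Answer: $-832405$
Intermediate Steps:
$z{\left(Y,J \right)} = Y^{2}$
$p{\left(G,c \right)} = G^{3} + c \left(G + c\right)$ ($p{\left(G,c \right)} = G^{2} G + \left(c + G\right) c = G^{3} + \left(G + c\right) c = G^{3} + c \left(G + c\right)$)
$- p{\left(-55,r{\left(1,2 \right)} \right)} x{\left(2 \right)} = - (\left(-55\right)^{3} + 2^{2} - 110) \left(-3 - 2\right) = - (-166375 + 4 - 110) \left(-3 - 2\right) = \left(-1\right) \left(-166481\right) \left(-5\right) = 166481 \left(-5\right) = -832405$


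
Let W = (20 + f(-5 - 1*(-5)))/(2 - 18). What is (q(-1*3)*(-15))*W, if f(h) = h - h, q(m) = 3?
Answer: 225/4 ≈ 56.250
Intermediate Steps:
f(h) = 0
W = -5/4 (W = (20 + 0)/(2 - 18) = 20/(-16) = 20*(-1/16) = -5/4 ≈ -1.2500)
(q(-1*3)*(-15))*W = (3*(-15))*(-5/4) = -45*(-5/4) = 225/4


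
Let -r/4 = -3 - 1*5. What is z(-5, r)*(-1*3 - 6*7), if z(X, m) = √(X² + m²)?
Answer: -45*√1049 ≈ -1457.5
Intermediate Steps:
r = 32 (r = -4*(-3 - 1*5) = -4*(-3 - 5) = -4*(-8) = 32)
z(-5, r)*(-1*3 - 6*7) = √((-5)² + 32²)*(-1*3 - 6*7) = √(25 + 1024)*(-3 - 42) = √1049*(-45) = -45*√1049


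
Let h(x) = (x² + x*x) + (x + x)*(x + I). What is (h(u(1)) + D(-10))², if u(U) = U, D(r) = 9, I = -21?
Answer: 841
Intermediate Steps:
h(x) = 2*x² + 2*x*(-21 + x) (h(x) = (x² + x*x) + (x + x)*(x - 21) = (x² + x²) + (2*x)*(-21 + x) = 2*x² + 2*x*(-21 + x))
(h(u(1)) + D(-10))² = (2*1*(-21 + 2*1) + 9)² = (2*1*(-21 + 2) + 9)² = (2*1*(-19) + 9)² = (-38 + 9)² = (-29)² = 841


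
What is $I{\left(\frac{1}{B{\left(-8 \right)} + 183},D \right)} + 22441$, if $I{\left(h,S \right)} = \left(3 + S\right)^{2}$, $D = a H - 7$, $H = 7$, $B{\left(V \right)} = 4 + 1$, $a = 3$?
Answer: $22730$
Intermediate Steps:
$B{\left(V \right)} = 5$
$D = 14$ ($D = 3 \cdot 7 - 7 = 21 - 7 = 14$)
$I{\left(\frac{1}{B{\left(-8 \right)} + 183},D \right)} + 22441 = \left(3 + 14\right)^{2} + 22441 = 17^{2} + 22441 = 289 + 22441 = 22730$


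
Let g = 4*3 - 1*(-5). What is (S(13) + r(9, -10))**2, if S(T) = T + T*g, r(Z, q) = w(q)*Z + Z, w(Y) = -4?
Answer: 42849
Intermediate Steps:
g = 17 (g = 12 + 5 = 17)
r(Z, q) = -3*Z (r(Z, q) = -4*Z + Z = -3*Z)
S(T) = 18*T (S(T) = T + T*17 = T + 17*T = 18*T)
(S(13) + r(9, -10))**2 = (18*13 - 3*9)**2 = (234 - 27)**2 = 207**2 = 42849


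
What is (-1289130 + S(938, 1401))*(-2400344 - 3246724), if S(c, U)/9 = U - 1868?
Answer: 7303539397644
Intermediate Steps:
S(c, U) = -16812 + 9*U (S(c, U) = 9*(U - 1868) = 9*(-1868 + U) = -16812 + 9*U)
(-1289130 + S(938, 1401))*(-2400344 - 3246724) = (-1289130 + (-16812 + 9*1401))*(-2400344 - 3246724) = (-1289130 + (-16812 + 12609))*(-5647068) = (-1289130 - 4203)*(-5647068) = -1293333*(-5647068) = 7303539397644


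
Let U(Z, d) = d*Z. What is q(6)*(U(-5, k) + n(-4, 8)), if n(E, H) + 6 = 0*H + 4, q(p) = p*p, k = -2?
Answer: 288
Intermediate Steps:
U(Z, d) = Z*d
q(p) = p²
n(E, H) = -2 (n(E, H) = -6 + (0*H + 4) = -6 + (0 + 4) = -6 + 4 = -2)
q(6)*(U(-5, k) + n(-4, 8)) = 6²*(-5*(-2) - 2) = 36*(10 - 2) = 36*8 = 288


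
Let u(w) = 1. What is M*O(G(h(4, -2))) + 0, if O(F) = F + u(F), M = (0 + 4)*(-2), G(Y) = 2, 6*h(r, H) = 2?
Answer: -24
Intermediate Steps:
h(r, H) = ⅓ (h(r, H) = (⅙)*2 = ⅓)
M = -8 (M = 4*(-2) = -8)
O(F) = 1 + F (O(F) = F + 1 = 1 + F)
M*O(G(h(4, -2))) + 0 = -8*(1 + 2) + 0 = -8*3 + 0 = -24 + 0 = -24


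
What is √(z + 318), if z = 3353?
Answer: √3671 ≈ 60.589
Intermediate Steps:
√(z + 318) = √(3353 + 318) = √3671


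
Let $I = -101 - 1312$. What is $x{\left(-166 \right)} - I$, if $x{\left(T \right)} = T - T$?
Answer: $1413$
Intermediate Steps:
$x{\left(T \right)} = 0$
$I = -1413$ ($I = -101 - 1312 = -1413$)
$x{\left(-166 \right)} - I = 0 - -1413 = 0 + 1413 = 1413$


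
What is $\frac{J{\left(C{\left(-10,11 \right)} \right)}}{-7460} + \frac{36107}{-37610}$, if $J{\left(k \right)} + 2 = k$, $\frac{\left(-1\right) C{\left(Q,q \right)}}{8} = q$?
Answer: $- \frac{6649333}{7014265} \approx -0.94797$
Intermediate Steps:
$C{\left(Q,q \right)} = - 8 q$
$J{\left(k \right)} = -2 + k$
$\frac{J{\left(C{\left(-10,11 \right)} \right)}}{-7460} + \frac{36107}{-37610} = \frac{-2 - 88}{-7460} + \frac{36107}{-37610} = \left(-2 - 88\right) \left(- \frac{1}{7460}\right) + 36107 \left(- \frac{1}{37610}\right) = \left(-90\right) \left(- \frac{1}{7460}\right) - \frac{36107}{37610} = \frac{9}{746} - \frac{36107}{37610} = - \frac{6649333}{7014265}$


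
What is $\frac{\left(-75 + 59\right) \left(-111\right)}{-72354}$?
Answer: $- \frac{296}{12059} \approx -0.024546$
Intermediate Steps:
$\frac{\left(-75 + 59\right) \left(-111\right)}{-72354} = \left(-16\right) \left(-111\right) \left(- \frac{1}{72354}\right) = 1776 \left(- \frac{1}{72354}\right) = - \frac{296}{12059}$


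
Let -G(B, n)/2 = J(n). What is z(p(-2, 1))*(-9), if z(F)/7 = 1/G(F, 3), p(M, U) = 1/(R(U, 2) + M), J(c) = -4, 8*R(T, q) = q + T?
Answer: -63/8 ≈ -7.8750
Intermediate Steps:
R(T, q) = T/8 + q/8 (R(T, q) = (q + T)/8 = (T + q)/8 = T/8 + q/8)
G(B, n) = 8 (G(B, n) = -2*(-4) = 8)
p(M, U) = 1/(¼ + M + U/8) (p(M, U) = 1/((U/8 + (⅛)*2) + M) = 1/((U/8 + ¼) + M) = 1/((¼ + U/8) + M) = 1/(¼ + M + U/8))
z(F) = 7/8
z(p(-2, 1))*(-9) = (7/8)*(-9) = -63/8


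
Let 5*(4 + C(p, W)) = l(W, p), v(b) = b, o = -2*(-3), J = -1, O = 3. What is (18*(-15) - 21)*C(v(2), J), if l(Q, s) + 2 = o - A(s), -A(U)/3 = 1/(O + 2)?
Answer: 22407/25 ≈ 896.28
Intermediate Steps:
A(U) = -⅗ (A(U) = -3/(3 + 2) = -3/5 = -3*⅕ = -⅗)
o = 6
l(Q, s) = 23/5 (l(Q, s) = -2 + (6 - 1*(-⅗)) = -2 + (6 + ⅗) = -2 + 33/5 = 23/5)
C(p, W) = -77/25 (C(p, W) = -4 + (⅕)*(23/5) = -4 + 23/25 = -77/25)
(18*(-15) - 21)*C(v(2), J) = (18*(-15) - 21)*(-77/25) = (-270 - 21)*(-77/25) = -291*(-77/25) = 22407/25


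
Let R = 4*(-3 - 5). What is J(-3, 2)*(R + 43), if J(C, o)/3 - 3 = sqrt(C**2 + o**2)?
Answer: 99 + 33*sqrt(13) ≈ 217.98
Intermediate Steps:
J(C, o) = 9 + 3*sqrt(C**2 + o**2)
R = -32 (R = 4*(-8) = -32)
J(-3, 2)*(R + 43) = (9 + 3*sqrt((-3)**2 + 2**2))*(-32 + 43) = (9 + 3*sqrt(9 + 4))*11 = (9 + 3*sqrt(13))*11 = 99 + 33*sqrt(13)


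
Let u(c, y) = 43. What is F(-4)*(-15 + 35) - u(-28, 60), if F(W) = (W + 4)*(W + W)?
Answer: -43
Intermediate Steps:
F(W) = 2*W*(4 + W) (F(W) = (4 + W)*(2*W) = 2*W*(4 + W))
F(-4)*(-15 + 35) - u(-28, 60) = (2*(-4)*(4 - 4))*(-15 + 35) - 1*43 = (2*(-4)*0)*20 - 43 = 0*20 - 43 = 0 - 43 = -43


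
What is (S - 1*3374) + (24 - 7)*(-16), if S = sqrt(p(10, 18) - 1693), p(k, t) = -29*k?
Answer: -3646 + I*sqrt(1983) ≈ -3646.0 + 44.531*I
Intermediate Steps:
S = I*sqrt(1983) (S = sqrt(-29*10 - 1693) = sqrt(-290 - 1693) = sqrt(-1983) = I*sqrt(1983) ≈ 44.531*I)
(S - 1*3374) + (24 - 7)*(-16) = (I*sqrt(1983) - 1*3374) + (24 - 7)*(-16) = (I*sqrt(1983) - 3374) + 17*(-16) = (-3374 + I*sqrt(1983)) - 272 = -3646 + I*sqrt(1983)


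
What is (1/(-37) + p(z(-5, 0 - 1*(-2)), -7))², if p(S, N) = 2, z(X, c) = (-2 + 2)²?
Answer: 5329/1369 ≈ 3.8926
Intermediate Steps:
z(X, c) = 0 (z(X, c) = 0² = 0)
(1/(-37) + p(z(-5, 0 - 1*(-2)), -7))² = (1/(-37) + 2)² = (-1/37 + 2)² = (73/37)² = 5329/1369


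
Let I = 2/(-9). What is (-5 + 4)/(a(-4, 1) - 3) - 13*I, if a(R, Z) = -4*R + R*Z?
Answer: 25/9 ≈ 2.7778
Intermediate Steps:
I = -2/9 (I = 2*(-⅑) = -2/9 ≈ -0.22222)
(-5 + 4)/(a(-4, 1) - 3) - 13*I = (-5 + 4)/(-4*(-4 + 1) - 3) - 13*(-2/9) = -1/(-4*(-3) - 3) + 26/9 = -1/(12 - 3) + 26/9 = -1/9 + 26/9 = -1*⅑ + 26/9 = -⅑ + 26/9 = 25/9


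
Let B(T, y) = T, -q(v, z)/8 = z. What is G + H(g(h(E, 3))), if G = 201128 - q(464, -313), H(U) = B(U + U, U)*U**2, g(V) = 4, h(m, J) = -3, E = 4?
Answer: 198752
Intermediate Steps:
q(v, z) = -8*z
H(U) = 2*U**3 (H(U) = (U + U)*U**2 = (2*U)*U**2 = 2*U**3)
G = 198624 (G = 201128 - (-8)*(-313) = 201128 - 1*2504 = 201128 - 2504 = 198624)
G + H(g(h(E, 3))) = 198624 + 2*4**3 = 198624 + 2*64 = 198624 + 128 = 198752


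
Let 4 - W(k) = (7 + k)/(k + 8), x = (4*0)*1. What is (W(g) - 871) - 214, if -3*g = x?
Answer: -8655/8 ≈ -1081.9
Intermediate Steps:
x = 0 (x = 0*1 = 0)
g = 0 (g = -⅓*0 = 0)
W(k) = 4 - (7 + k)/(8 + k) (W(k) = 4 - (7 + k)/(k + 8) = 4 - (7 + k)/(8 + k))
(W(g) - 871) - 214 = ((25 + 3*0)/(8 + 0) - 871) - 214 = ((25 + 0)/8 - 871) - 214 = ((⅛)*25 - 871) - 214 = (25/8 - 871) - 214 = -6943/8 - 214 = -8655/8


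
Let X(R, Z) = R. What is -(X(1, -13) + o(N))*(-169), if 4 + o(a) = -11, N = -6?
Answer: -2366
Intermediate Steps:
o(a) = -15 (o(a) = -4 - 11 = -15)
-(X(1, -13) + o(N))*(-169) = -(1 - 15)*(-169) = -(-14)*(-169) = -1*2366 = -2366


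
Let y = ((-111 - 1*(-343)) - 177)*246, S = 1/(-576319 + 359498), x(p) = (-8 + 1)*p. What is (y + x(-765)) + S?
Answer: 4094664584/216821 ≈ 18885.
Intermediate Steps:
x(p) = -7*p
S = -1/216821 (S = 1/(-216821) = -1/216821 ≈ -4.6121e-6)
y = 13530 (y = ((-111 + 343) - 177)*246 = (232 - 177)*246 = 55*246 = 13530)
(y + x(-765)) + S = (13530 - 7*(-765)) - 1/216821 = (13530 + 5355) - 1/216821 = 18885 - 1/216821 = 4094664584/216821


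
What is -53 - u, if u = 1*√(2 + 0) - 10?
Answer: -43 - √2 ≈ -44.414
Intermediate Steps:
u = -10 + √2 (u = 1*√2 - 10 = √2 - 10 = -10 + √2 ≈ -8.5858)
-53 - u = -53 - (-10 + √2) = -53 + (10 - √2) = -43 - √2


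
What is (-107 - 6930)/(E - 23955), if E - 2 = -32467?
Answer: 227/1820 ≈ 0.12473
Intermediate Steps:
E = -32465 (E = 2 - 32467 = -32465)
(-107 - 6930)/(E - 23955) = (-107 - 6930)/(-32465 - 23955) = -7037/(-56420) = -7037*(-1/56420) = 227/1820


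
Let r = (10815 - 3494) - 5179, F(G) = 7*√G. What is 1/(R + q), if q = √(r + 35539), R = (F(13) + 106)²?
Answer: 1/(11873 + 7*√769 + 1484*√13) ≈ 5.7413e-5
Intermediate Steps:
r = 2142 (r = 7321 - 5179 = 2142)
R = (106 + 7*√13)² (R = (7*√13 + 106)² = (106 + 7*√13)² ≈ 17224.)
q = 7*√769 (q = √(2142 + 35539) = √37681 = 7*√769 ≈ 194.12)
1/(R + q) = 1/((11873 + 1484*√13) + 7*√769) = 1/(11873 + 7*√769 + 1484*√13)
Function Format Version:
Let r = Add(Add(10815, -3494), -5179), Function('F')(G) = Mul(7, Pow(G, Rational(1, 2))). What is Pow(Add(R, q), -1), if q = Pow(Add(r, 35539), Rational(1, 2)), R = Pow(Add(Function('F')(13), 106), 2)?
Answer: Pow(Add(11873, Mul(7, Pow(769, Rational(1, 2))), Mul(1484, Pow(13, Rational(1, 2)))), -1) ≈ 5.7413e-5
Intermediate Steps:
r = 2142 (r = Add(7321, -5179) = 2142)
R = Pow(Add(106, Mul(7, Pow(13, Rational(1, 2)))), 2) (R = Pow(Add(Mul(7, Pow(13, Rational(1, 2))), 106), 2) = Pow(Add(106, Mul(7, Pow(13, Rational(1, 2)))), 2) ≈ 17224.)
q = Mul(7, Pow(769, Rational(1, 2))) (q = Pow(Add(2142, 35539), Rational(1, 2)) = Pow(37681, Rational(1, 2)) = Mul(7, Pow(769, Rational(1, 2))) ≈ 194.12)
Pow(Add(R, q), -1) = Pow(Add(Add(11873, Mul(1484, Pow(13, Rational(1, 2)))), Mul(7, Pow(769, Rational(1, 2)))), -1) = Pow(Add(11873, Mul(7, Pow(769, Rational(1, 2))), Mul(1484, Pow(13, Rational(1, 2)))), -1)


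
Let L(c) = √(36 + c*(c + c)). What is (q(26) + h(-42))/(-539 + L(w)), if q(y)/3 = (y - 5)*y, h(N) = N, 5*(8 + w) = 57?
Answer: -21506100/7261547 - 7980*√1478/7261547 ≈ -3.0039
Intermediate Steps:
w = 17/5 (w = -8 + (⅕)*57 = -8 + 57/5 = 17/5 ≈ 3.4000)
L(c) = √(36 + 2*c²) (L(c) = √(36 + c*(2*c)) = √(36 + 2*c²))
q(y) = 3*y*(-5 + y) (q(y) = 3*((y - 5)*y) = 3*((-5 + y)*y) = 3*(y*(-5 + y)) = 3*y*(-5 + y))
(q(26) + h(-42))/(-539 + L(w)) = (3*26*(-5 + 26) - 42)/(-539 + √(36 + 2*(17/5)²)) = (3*26*21 - 42)/(-539 + √(36 + 2*(289/25))) = (1638 - 42)/(-539 + √(36 + 578/25)) = 1596/(-539 + √(1478/25)) = 1596/(-539 + √1478/5)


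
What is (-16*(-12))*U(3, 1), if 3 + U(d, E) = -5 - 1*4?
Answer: -2304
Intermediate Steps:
U(d, E) = -12 (U(d, E) = -3 + (-5 - 1*4) = -3 + (-5 - 4) = -3 - 9 = -12)
(-16*(-12))*U(3, 1) = -16*(-12)*(-12) = 192*(-12) = -2304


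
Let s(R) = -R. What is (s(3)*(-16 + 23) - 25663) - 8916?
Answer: -34600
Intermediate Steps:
(s(3)*(-16 + 23) - 25663) - 8916 = ((-1*3)*(-16 + 23) - 25663) - 8916 = (-3*7 - 25663) - 8916 = (-21 - 25663) - 8916 = -25684 - 8916 = -34600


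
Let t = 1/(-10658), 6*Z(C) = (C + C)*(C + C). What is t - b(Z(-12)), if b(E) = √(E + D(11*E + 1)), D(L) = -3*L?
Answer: -1/10658 - 5*I*√123 ≈ -9.3826e-5 - 55.453*I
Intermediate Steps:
Z(C) = 2*C²/3 (Z(C) = ((C + C)*(C + C))/6 = ((2*C)*(2*C))/6 = (4*C²)/6 = 2*C²/3)
t = -1/10658 ≈ -9.3826e-5
b(E) = √(-3 - 32*E) (b(E) = √(E - 3*(11*E + 1)) = √(E - 3*(1 + 11*E)) = √(E + (-3 - 33*E)) = √(-3 - 32*E))
t - b(Z(-12)) = -1/10658 - √(-3 - 64*(-12)²/3) = -1/10658 - √(-3 - 64*144/3) = -1/10658 - √(-3 - 32*96) = -1/10658 - √(-3 - 3072) = -1/10658 - √(-3075) = -1/10658 - 5*I*√123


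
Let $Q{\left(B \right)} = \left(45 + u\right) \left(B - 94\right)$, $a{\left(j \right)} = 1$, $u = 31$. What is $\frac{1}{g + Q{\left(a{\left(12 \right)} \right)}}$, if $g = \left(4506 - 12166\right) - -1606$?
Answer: $- \frac{1}{13122} \approx -7.6208 \cdot 10^{-5}$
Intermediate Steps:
$g = -6054$ ($g = -7660 + 1606 = -6054$)
$Q{\left(B \right)} = -7144 + 76 B$ ($Q{\left(B \right)} = \left(45 + 31\right) \left(B - 94\right) = 76 \left(-94 + B\right) = -7144 + 76 B$)
$\frac{1}{g + Q{\left(a{\left(12 \right)} \right)}} = \frac{1}{-6054 + \left(-7144 + 76 \cdot 1\right)} = \frac{1}{-6054 + \left(-7144 + 76\right)} = \frac{1}{-6054 - 7068} = \frac{1}{-13122} = - \frac{1}{13122}$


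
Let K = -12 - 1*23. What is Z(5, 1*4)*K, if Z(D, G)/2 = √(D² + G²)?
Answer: -70*√41 ≈ -448.22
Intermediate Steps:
Z(D, G) = 2*√(D² + G²)
K = -35 (K = -12 - 23 = -35)
Z(5, 1*4)*K = (2*√(5² + (1*4)²))*(-35) = (2*√(25 + 4²))*(-35) = (2*√(25 + 16))*(-35) = (2*√41)*(-35) = -70*√41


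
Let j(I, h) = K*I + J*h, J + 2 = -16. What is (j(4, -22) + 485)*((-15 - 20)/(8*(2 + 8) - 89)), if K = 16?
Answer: 3675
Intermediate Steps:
J = -18 (J = -2 - 16 = -18)
j(I, h) = -18*h + 16*I (j(I, h) = 16*I - 18*h = -18*h + 16*I)
(j(4, -22) + 485)*((-15 - 20)/(8*(2 + 8) - 89)) = ((-18*(-22) + 16*4) + 485)*((-15 - 20)/(8*(2 + 8) - 89)) = ((396 + 64) + 485)*(-35/(8*10 - 89)) = (460 + 485)*(-35/(80 - 89)) = 945*(-35/(-9)) = 945*(-35*(-⅑)) = 945*(35/9) = 3675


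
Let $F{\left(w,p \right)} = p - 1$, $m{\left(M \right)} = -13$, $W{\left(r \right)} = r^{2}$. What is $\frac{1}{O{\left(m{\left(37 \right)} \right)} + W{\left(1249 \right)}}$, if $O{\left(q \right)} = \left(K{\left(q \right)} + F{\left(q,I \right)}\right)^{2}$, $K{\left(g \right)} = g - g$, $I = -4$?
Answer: $\frac{1}{1560026} \approx 6.4101 \cdot 10^{-7}$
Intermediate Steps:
$K{\left(g \right)} = 0$
$F{\left(w,p \right)} = -1 + p$ ($F{\left(w,p \right)} = p - 1 = -1 + p$)
$O{\left(q \right)} = 25$ ($O{\left(q \right)} = \left(0 - 5\right)^{2} = \left(-5\right)^{2} = 25$)
$\frac{1}{O{\left(m{\left(37 \right)} \right)} + W{\left(1249 \right)}} = \frac{1}{25 + 1249^{2}} = \frac{1}{25 + 1560001} = \frac{1}{1560026}$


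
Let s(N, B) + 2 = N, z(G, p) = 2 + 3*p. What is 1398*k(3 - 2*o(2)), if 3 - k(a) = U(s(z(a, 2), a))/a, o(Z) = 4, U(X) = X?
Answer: 29358/5 ≈ 5871.6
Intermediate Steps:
s(N, B) = -2 + N
k(a) = 3 - 6/a (k(a) = 3 - (-2 + (2 + 3*2))/a = 3 - (-2 + (2 + 6))/a = 3 - (-2 + 8)/a = 3 - 6/a)
1398*k(3 - 2*o(2)) = 1398*(3 - 6/(3 - 2*4)) = 1398*(3 - 6/(3 - 8)) = 1398*(3 - 6/(-5)) = 1398*(3 - 6*(-1/5)) = 1398*(3 + 6/5) = 1398*(21/5) = 29358/5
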